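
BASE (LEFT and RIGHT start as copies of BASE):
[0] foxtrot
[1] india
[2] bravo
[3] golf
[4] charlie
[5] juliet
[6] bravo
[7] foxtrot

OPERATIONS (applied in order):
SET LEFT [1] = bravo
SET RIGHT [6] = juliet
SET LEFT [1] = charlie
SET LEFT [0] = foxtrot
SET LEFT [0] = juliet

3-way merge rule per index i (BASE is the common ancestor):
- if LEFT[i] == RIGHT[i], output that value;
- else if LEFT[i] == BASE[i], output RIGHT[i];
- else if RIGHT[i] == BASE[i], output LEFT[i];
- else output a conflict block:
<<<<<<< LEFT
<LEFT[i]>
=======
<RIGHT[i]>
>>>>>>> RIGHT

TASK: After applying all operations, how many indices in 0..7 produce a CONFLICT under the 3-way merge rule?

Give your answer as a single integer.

Final LEFT:  [juliet, charlie, bravo, golf, charlie, juliet, bravo, foxtrot]
Final RIGHT: [foxtrot, india, bravo, golf, charlie, juliet, juliet, foxtrot]
i=0: L=juliet, R=foxtrot=BASE -> take LEFT -> juliet
i=1: L=charlie, R=india=BASE -> take LEFT -> charlie
i=2: L=bravo R=bravo -> agree -> bravo
i=3: L=golf R=golf -> agree -> golf
i=4: L=charlie R=charlie -> agree -> charlie
i=5: L=juliet R=juliet -> agree -> juliet
i=6: L=bravo=BASE, R=juliet -> take RIGHT -> juliet
i=7: L=foxtrot R=foxtrot -> agree -> foxtrot
Conflict count: 0

Answer: 0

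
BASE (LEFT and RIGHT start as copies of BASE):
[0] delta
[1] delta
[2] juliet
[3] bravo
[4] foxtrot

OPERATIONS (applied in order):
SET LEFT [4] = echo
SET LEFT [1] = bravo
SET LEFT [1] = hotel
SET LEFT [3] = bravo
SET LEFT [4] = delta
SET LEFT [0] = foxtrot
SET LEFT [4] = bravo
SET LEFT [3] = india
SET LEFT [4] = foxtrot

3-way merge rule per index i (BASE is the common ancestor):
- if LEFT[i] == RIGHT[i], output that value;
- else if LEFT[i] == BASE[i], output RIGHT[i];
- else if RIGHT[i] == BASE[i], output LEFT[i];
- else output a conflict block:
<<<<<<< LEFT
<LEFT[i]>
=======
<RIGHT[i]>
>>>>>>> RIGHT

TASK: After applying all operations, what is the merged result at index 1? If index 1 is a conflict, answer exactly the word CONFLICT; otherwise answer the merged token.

Answer: hotel

Derivation:
Final LEFT:  [foxtrot, hotel, juliet, india, foxtrot]
Final RIGHT: [delta, delta, juliet, bravo, foxtrot]
i=0: L=foxtrot, R=delta=BASE -> take LEFT -> foxtrot
i=1: L=hotel, R=delta=BASE -> take LEFT -> hotel
i=2: L=juliet R=juliet -> agree -> juliet
i=3: L=india, R=bravo=BASE -> take LEFT -> india
i=4: L=foxtrot R=foxtrot -> agree -> foxtrot
Index 1 -> hotel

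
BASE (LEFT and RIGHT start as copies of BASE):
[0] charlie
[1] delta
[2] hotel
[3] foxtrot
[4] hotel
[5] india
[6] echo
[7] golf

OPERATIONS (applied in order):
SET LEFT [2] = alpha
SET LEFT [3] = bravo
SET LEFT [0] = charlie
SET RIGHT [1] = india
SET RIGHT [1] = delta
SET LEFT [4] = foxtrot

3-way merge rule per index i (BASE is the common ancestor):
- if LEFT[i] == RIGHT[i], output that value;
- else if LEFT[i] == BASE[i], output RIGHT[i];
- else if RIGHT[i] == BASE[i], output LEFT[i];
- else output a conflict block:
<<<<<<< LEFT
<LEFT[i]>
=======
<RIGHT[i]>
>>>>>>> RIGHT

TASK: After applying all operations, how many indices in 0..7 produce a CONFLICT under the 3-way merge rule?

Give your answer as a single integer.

Final LEFT:  [charlie, delta, alpha, bravo, foxtrot, india, echo, golf]
Final RIGHT: [charlie, delta, hotel, foxtrot, hotel, india, echo, golf]
i=0: L=charlie R=charlie -> agree -> charlie
i=1: L=delta R=delta -> agree -> delta
i=2: L=alpha, R=hotel=BASE -> take LEFT -> alpha
i=3: L=bravo, R=foxtrot=BASE -> take LEFT -> bravo
i=4: L=foxtrot, R=hotel=BASE -> take LEFT -> foxtrot
i=5: L=india R=india -> agree -> india
i=6: L=echo R=echo -> agree -> echo
i=7: L=golf R=golf -> agree -> golf
Conflict count: 0

Answer: 0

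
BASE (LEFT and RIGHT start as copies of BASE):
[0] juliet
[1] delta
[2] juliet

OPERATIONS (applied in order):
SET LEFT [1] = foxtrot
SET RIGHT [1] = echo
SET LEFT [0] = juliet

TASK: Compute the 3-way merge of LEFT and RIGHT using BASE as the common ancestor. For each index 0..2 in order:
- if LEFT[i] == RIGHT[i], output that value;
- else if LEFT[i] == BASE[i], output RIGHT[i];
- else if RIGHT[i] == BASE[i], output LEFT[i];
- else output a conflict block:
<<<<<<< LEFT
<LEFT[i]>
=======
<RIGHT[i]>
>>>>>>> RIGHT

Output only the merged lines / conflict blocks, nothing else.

Final LEFT:  [juliet, foxtrot, juliet]
Final RIGHT: [juliet, echo, juliet]
i=0: L=juliet R=juliet -> agree -> juliet
i=1: BASE=delta L=foxtrot R=echo all differ -> CONFLICT
i=2: L=juliet R=juliet -> agree -> juliet

Answer: juliet
<<<<<<< LEFT
foxtrot
=======
echo
>>>>>>> RIGHT
juliet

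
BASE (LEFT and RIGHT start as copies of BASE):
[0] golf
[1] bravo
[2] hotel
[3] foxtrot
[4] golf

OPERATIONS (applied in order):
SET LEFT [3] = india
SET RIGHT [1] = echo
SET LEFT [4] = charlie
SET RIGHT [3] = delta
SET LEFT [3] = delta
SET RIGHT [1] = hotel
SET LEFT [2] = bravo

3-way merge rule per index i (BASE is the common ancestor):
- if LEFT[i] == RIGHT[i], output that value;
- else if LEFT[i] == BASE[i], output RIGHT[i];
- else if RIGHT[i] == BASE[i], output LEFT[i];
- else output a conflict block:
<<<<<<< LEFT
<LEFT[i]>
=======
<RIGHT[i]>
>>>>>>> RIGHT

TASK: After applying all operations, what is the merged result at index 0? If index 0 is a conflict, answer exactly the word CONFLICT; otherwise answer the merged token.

Answer: golf

Derivation:
Final LEFT:  [golf, bravo, bravo, delta, charlie]
Final RIGHT: [golf, hotel, hotel, delta, golf]
i=0: L=golf R=golf -> agree -> golf
i=1: L=bravo=BASE, R=hotel -> take RIGHT -> hotel
i=2: L=bravo, R=hotel=BASE -> take LEFT -> bravo
i=3: L=delta R=delta -> agree -> delta
i=4: L=charlie, R=golf=BASE -> take LEFT -> charlie
Index 0 -> golf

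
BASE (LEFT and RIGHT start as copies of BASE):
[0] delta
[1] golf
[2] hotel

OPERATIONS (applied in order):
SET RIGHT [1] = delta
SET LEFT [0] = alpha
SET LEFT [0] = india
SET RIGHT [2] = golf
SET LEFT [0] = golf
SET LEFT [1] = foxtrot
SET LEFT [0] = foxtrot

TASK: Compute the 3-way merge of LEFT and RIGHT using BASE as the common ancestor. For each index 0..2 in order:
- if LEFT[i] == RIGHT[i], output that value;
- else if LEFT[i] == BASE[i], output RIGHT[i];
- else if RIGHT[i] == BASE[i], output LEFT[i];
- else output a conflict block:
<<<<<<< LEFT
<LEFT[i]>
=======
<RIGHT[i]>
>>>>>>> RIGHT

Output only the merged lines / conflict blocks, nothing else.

Final LEFT:  [foxtrot, foxtrot, hotel]
Final RIGHT: [delta, delta, golf]
i=0: L=foxtrot, R=delta=BASE -> take LEFT -> foxtrot
i=1: BASE=golf L=foxtrot R=delta all differ -> CONFLICT
i=2: L=hotel=BASE, R=golf -> take RIGHT -> golf

Answer: foxtrot
<<<<<<< LEFT
foxtrot
=======
delta
>>>>>>> RIGHT
golf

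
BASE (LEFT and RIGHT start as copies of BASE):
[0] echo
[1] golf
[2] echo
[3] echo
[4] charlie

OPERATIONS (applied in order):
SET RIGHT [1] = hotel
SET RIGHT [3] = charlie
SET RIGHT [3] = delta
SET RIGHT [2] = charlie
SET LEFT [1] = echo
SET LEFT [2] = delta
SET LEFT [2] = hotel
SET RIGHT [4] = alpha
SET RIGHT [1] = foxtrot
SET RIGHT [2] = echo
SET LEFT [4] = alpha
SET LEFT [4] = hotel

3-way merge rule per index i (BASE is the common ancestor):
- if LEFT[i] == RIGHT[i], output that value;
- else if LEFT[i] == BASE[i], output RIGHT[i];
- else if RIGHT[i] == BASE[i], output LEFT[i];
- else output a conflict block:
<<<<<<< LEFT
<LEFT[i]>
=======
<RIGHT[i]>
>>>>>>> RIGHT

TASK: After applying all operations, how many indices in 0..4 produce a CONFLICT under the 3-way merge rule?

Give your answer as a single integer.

Answer: 2

Derivation:
Final LEFT:  [echo, echo, hotel, echo, hotel]
Final RIGHT: [echo, foxtrot, echo, delta, alpha]
i=0: L=echo R=echo -> agree -> echo
i=1: BASE=golf L=echo R=foxtrot all differ -> CONFLICT
i=2: L=hotel, R=echo=BASE -> take LEFT -> hotel
i=3: L=echo=BASE, R=delta -> take RIGHT -> delta
i=4: BASE=charlie L=hotel R=alpha all differ -> CONFLICT
Conflict count: 2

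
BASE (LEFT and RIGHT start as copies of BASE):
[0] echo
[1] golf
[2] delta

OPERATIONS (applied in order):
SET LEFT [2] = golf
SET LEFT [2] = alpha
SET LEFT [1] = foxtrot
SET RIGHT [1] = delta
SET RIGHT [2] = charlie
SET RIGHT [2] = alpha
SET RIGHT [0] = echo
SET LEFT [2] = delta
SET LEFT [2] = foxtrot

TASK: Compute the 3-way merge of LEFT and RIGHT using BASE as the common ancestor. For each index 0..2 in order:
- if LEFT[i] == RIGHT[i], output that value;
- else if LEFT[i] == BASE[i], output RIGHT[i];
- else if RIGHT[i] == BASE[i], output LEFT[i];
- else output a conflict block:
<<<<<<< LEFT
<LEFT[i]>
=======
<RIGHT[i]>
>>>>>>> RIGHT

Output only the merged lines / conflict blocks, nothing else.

Final LEFT:  [echo, foxtrot, foxtrot]
Final RIGHT: [echo, delta, alpha]
i=0: L=echo R=echo -> agree -> echo
i=1: BASE=golf L=foxtrot R=delta all differ -> CONFLICT
i=2: BASE=delta L=foxtrot R=alpha all differ -> CONFLICT

Answer: echo
<<<<<<< LEFT
foxtrot
=======
delta
>>>>>>> RIGHT
<<<<<<< LEFT
foxtrot
=======
alpha
>>>>>>> RIGHT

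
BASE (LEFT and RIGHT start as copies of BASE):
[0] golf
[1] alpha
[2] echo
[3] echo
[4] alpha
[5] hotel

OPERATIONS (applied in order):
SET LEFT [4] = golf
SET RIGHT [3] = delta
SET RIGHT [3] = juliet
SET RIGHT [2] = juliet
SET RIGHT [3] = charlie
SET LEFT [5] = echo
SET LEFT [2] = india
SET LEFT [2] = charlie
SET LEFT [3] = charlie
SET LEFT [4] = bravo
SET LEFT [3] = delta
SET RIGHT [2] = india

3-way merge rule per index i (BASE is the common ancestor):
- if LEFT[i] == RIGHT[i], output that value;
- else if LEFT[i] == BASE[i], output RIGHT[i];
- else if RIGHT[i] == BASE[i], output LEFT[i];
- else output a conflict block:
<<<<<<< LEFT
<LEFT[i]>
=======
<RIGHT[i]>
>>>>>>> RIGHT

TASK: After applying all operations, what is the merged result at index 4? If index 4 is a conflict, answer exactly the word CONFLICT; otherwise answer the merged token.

Answer: bravo

Derivation:
Final LEFT:  [golf, alpha, charlie, delta, bravo, echo]
Final RIGHT: [golf, alpha, india, charlie, alpha, hotel]
i=0: L=golf R=golf -> agree -> golf
i=1: L=alpha R=alpha -> agree -> alpha
i=2: BASE=echo L=charlie R=india all differ -> CONFLICT
i=3: BASE=echo L=delta R=charlie all differ -> CONFLICT
i=4: L=bravo, R=alpha=BASE -> take LEFT -> bravo
i=5: L=echo, R=hotel=BASE -> take LEFT -> echo
Index 4 -> bravo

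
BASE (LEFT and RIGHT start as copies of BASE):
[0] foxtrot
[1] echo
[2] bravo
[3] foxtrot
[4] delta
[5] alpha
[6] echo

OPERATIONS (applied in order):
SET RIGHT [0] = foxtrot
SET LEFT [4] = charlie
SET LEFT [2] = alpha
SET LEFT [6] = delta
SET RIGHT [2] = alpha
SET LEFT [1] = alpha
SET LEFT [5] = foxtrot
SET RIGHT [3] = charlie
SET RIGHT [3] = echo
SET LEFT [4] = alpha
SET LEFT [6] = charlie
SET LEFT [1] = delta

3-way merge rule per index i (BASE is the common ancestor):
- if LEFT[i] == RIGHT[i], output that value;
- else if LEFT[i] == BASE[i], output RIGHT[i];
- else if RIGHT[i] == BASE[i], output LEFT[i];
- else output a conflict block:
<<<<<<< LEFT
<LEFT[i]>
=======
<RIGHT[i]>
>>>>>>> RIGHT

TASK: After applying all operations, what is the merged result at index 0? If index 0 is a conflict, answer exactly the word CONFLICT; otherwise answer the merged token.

Final LEFT:  [foxtrot, delta, alpha, foxtrot, alpha, foxtrot, charlie]
Final RIGHT: [foxtrot, echo, alpha, echo, delta, alpha, echo]
i=0: L=foxtrot R=foxtrot -> agree -> foxtrot
i=1: L=delta, R=echo=BASE -> take LEFT -> delta
i=2: L=alpha R=alpha -> agree -> alpha
i=3: L=foxtrot=BASE, R=echo -> take RIGHT -> echo
i=4: L=alpha, R=delta=BASE -> take LEFT -> alpha
i=5: L=foxtrot, R=alpha=BASE -> take LEFT -> foxtrot
i=6: L=charlie, R=echo=BASE -> take LEFT -> charlie
Index 0 -> foxtrot

Answer: foxtrot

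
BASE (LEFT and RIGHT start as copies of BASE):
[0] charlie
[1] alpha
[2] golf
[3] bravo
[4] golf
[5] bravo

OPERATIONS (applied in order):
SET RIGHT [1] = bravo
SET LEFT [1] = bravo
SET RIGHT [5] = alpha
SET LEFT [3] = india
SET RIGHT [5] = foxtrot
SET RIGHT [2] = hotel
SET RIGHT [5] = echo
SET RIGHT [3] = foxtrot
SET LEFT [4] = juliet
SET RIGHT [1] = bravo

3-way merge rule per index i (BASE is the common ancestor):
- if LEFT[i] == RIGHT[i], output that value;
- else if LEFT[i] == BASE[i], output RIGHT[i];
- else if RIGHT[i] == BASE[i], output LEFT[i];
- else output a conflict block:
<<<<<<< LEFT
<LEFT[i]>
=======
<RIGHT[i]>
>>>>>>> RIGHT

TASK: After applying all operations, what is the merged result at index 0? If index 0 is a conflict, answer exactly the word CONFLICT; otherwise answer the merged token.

Final LEFT:  [charlie, bravo, golf, india, juliet, bravo]
Final RIGHT: [charlie, bravo, hotel, foxtrot, golf, echo]
i=0: L=charlie R=charlie -> agree -> charlie
i=1: L=bravo R=bravo -> agree -> bravo
i=2: L=golf=BASE, R=hotel -> take RIGHT -> hotel
i=3: BASE=bravo L=india R=foxtrot all differ -> CONFLICT
i=4: L=juliet, R=golf=BASE -> take LEFT -> juliet
i=5: L=bravo=BASE, R=echo -> take RIGHT -> echo
Index 0 -> charlie

Answer: charlie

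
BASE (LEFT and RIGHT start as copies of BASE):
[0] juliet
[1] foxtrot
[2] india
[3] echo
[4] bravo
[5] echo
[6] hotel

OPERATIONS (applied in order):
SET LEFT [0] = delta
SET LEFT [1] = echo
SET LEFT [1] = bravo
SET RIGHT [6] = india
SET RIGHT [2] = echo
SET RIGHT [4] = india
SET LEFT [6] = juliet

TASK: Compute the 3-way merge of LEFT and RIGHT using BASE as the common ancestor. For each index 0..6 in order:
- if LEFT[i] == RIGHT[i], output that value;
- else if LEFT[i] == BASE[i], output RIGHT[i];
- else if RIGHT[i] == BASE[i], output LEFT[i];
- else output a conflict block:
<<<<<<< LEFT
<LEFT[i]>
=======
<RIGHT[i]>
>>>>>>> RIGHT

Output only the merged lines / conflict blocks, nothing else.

Answer: delta
bravo
echo
echo
india
echo
<<<<<<< LEFT
juliet
=======
india
>>>>>>> RIGHT

Derivation:
Final LEFT:  [delta, bravo, india, echo, bravo, echo, juliet]
Final RIGHT: [juliet, foxtrot, echo, echo, india, echo, india]
i=0: L=delta, R=juliet=BASE -> take LEFT -> delta
i=1: L=bravo, R=foxtrot=BASE -> take LEFT -> bravo
i=2: L=india=BASE, R=echo -> take RIGHT -> echo
i=3: L=echo R=echo -> agree -> echo
i=4: L=bravo=BASE, R=india -> take RIGHT -> india
i=5: L=echo R=echo -> agree -> echo
i=6: BASE=hotel L=juliet R=india all differ -> CONFLICT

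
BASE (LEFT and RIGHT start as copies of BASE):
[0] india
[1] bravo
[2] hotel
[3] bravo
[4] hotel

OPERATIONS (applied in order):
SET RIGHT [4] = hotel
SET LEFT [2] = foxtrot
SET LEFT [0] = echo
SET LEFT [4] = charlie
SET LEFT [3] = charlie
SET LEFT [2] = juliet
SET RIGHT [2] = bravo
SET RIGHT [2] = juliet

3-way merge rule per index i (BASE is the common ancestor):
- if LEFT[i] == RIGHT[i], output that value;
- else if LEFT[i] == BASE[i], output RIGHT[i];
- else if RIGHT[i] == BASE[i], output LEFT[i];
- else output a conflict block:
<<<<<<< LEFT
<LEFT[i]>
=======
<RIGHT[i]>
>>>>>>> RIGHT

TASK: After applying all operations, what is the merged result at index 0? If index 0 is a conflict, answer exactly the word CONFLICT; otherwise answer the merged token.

Final LEFT:  [echo, bravo, juliet, charlie, charlie]
Final RIGHT: [india, bravo, juliet, bravo, hotel]
i=0: L=echo, R=india=BASE -> take LEFT -> echo
i=1: L=bravo R=bravo -> agree -> bravo
i=2: L=juliet R=juliet -> agree -> juliet
i=3: L=charlie, R=bravo=BASE -> take LEFT -> charlie
i=4: L=charlie, R=hotel=BASE -> take LEFT -> charlie
Index 0 -> echo

Answer: echo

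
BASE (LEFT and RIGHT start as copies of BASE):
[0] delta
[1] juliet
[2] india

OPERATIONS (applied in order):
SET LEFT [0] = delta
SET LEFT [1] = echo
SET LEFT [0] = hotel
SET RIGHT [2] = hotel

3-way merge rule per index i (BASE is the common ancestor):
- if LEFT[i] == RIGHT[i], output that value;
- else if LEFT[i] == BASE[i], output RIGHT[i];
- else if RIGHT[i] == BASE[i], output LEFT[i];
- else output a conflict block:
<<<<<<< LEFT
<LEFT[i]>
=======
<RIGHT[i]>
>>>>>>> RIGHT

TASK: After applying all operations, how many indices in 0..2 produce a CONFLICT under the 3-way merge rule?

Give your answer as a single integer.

Answer: 0

Derivation:
Final LEFT:  [hotel, echo, india]
Final RIGHT: [delta, juliet, hotel]
i=0: L=hotel, R=delta=BASE -> take LEFT -> hotel
i=1: L=echo, R=juliet=BASE -> take LEFT -> echo
i=2: L=india=BASE, R=hotel -> take RIGHT -> hotel
Conflict count: 0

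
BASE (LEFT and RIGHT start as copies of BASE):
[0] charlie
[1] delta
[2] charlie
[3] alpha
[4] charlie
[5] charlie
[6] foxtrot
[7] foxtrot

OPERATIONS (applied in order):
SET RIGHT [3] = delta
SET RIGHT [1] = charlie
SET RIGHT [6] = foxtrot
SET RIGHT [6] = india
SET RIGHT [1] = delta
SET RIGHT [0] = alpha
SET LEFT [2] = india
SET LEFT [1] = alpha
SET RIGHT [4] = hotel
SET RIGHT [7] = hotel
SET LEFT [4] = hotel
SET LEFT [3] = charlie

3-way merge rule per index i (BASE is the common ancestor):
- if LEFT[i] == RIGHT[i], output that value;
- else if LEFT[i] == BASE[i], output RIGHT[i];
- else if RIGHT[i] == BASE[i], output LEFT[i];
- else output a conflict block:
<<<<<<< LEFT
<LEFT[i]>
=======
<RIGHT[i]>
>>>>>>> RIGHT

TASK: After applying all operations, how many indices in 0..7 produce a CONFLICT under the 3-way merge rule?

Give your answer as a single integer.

Answer: 1

Derivation:
Final LEFT:  [charlie, alpha, india, charlie, hotel, charlie, foxtrot, foxtrot]
Final RIGHT: [alpha, delta, charlie, delta, hotel, charlie, india, hotel]
i=0: L=charlie=BASE, R=alpha -> take RIGHT -> alpha
i=1: L=alpha, R=delta=BASE -> take LEFT -> alpha
i=2: L=india, R=charlie=BASE -> take LEFT -> india
i=3: BASE=alpha L=charlie R=delta all differ -> CONFLICT
i=4: L=hotel R=hotel -> agree -> hotel
i=5: L=charlie R=charlie -> agree -> charlie
i=6: L=foxtrot=BASE, R=india -> take RIGHT -> india
i=7: L=foxtrot=BASE, R=hotel -> take RIGHT -> hotel
Conflict count: 1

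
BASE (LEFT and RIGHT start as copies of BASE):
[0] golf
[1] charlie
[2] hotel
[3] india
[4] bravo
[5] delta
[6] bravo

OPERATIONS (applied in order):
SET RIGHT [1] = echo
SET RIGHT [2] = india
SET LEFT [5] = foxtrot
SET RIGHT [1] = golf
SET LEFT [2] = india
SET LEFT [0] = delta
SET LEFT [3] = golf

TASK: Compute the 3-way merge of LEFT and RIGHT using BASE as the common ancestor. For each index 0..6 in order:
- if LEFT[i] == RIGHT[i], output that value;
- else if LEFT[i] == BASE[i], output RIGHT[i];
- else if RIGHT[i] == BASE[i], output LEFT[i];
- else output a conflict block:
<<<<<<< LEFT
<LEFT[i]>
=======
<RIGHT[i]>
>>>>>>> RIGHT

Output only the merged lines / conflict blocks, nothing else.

Final LEFT:  [delta, charlie, india, golf, bravo, foxtrot, bravo]
Final RIGHT: [golf, golf, india, india, bravo, delta, bravo]
i=0: L=delta, R=golf=BASE -> take LEFT -> delta
i=1: L=charlie=BASE, R=golf -> take RIGHT -> golf
i=2: L=india R=india -> agree -> india
i=3: L=golf, R=india=BASE -> take LEFT -> golf
i=4: L=bravo R=bravo -> agree -> bravo
i=5: L=foxtrot, R=delta=BASE -> take LEFT -> foxtrot
i=6: L=bravo R=bravo -> agree -> bravo

Answer: delta
golf
india
golf
bravo
foxtrot
bravo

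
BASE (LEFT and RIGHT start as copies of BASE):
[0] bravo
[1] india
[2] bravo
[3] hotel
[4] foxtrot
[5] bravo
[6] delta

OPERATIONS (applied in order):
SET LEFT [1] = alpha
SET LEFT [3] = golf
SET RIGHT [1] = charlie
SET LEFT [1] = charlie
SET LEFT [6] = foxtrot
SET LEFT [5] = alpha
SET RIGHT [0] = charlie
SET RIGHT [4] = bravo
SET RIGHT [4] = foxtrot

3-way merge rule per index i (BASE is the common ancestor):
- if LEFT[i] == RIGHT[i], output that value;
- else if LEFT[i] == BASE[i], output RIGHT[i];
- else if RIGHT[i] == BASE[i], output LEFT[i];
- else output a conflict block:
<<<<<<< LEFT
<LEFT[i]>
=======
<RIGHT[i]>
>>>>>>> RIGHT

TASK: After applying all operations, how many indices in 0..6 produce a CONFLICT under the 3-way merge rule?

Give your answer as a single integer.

Final LEFT:  [bravo, charlie, bravo, golf, foxtrot, alpha, foxtrot]
Final RIGHT: [charlie, charlie, bravo, hotel, foxtrot, bravo, delta]
i=0: L=bravo=BASE, R=charlie -> take RIGHT -> charlie
i=1: L=charlie R=charlie -> agree -> charlie
i=2: L=bravo R=bravo -> agree -> bravo
i=3: L=golf, R=hotel=BASE -> take LEFT -> golf
i=4: L=foxtrot R=foxtrot -> agree -> foxtrot
i=5: L=alpha, R=bravo=BASE -> take LEFT -> alpha
i=6: L=foxtrot, R=delta=BASE -> take LEFT -> foxtrot
Conflict count: 0

Answer: 0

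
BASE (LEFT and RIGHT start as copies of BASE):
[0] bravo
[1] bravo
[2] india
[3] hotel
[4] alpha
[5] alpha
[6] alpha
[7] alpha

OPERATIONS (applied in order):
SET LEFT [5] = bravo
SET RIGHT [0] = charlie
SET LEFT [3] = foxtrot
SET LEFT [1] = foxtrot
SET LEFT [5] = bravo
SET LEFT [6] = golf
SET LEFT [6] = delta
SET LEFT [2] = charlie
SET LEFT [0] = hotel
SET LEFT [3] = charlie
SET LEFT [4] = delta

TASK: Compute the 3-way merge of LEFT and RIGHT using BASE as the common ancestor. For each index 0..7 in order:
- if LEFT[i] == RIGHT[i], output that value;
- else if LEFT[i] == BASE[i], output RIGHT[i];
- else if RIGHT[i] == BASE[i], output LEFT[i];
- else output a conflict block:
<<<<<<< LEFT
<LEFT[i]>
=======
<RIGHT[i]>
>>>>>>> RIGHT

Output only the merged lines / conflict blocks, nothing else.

Final LEFT:  [hotel, foxtrot, charlie, charlie, delta, bravo, delta, alpha]
Final RIGHT: [charlie, bravo, india, hotel, alpha, alpha, alpha, alpha]
i=0: BASE=bravo L=hotel R=charlie all differ -> CONFLICT
i=1: L=foxtrot, R=bravo=BASE -> take LEFT -> foxtrot
i=2: L=charlie, R=india=BASE -> take LEFT -> charlie
i=3: L=charlie, R=hotel=BASE -> take LEFT -> charlie
i=4: L=delta, R=alpha=BASE -> take LEFT -> delta
i=5: L=bravo, R=alpha=BASE -> take LEFT -> bravo
i=6: L=delta, R=alpha=BASE -> take LEFT -> delta
i=7: L=alpha R=alpha -> agree -> alpha

Answer: <<<<<<< LEFT
hotel
=======
charlie
>>>>>>> RIGHT
foxtrot
charlie
charlie
delta
bravo
delta
alpha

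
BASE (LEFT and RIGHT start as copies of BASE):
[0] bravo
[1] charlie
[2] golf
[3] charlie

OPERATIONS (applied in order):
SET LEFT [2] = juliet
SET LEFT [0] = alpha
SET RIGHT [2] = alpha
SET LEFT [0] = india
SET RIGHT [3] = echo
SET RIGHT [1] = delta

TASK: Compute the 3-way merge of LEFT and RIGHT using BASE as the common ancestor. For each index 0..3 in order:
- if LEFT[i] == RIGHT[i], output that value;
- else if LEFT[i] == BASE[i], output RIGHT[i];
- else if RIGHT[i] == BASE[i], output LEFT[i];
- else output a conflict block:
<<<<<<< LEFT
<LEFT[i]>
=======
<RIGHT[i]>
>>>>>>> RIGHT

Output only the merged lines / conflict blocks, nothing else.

Answer: india
delta
<<<<<<< LEFT
juliet
=======
alpha
>>>>>>> RIGHT
echo

Derivation:
Final LEFT:  [india, charlie, juliet, charlie]
Final RIGHT: [bravo, delta, alpha, echo]
i=0: L=india, R=bravo=BASE -> take LEFT -> india
i=1: L=charlie=BASE, R=delta -> take RIGHT -> delta
i=2: BASE=golf L=juliet R=alpha all differ -> CONFLICT
i=3: L=charlie=BASE, R=echo -> take RIGHT -> echo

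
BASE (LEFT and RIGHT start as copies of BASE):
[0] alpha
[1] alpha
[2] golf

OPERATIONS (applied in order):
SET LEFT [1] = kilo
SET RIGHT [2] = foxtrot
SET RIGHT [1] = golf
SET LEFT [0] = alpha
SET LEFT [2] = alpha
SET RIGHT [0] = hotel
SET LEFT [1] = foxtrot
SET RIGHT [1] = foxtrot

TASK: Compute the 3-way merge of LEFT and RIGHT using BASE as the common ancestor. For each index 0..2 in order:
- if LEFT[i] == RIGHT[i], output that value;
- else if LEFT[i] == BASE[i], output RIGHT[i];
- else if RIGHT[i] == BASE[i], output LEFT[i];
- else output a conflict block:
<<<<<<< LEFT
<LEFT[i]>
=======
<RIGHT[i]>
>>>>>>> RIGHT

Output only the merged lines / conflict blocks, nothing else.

Answer: hotel
foxtrot
<<<<<<< LEFT
alpha
=======
foxtrot
>>>>>>> RIGHT

Derivation:
Final LEFT:  [alpha, foxtrot, alpha]
Final RIGHT: [hotel, foxtrot, foxtrot]
i=0: L=alpha=BASE, R=hotel -> take RIGHT -> hotel
i=1: L=foxtrot R=foxtrot -> agree -> foxtrot
i=2: BASE=golf L=alpha R=foxtrot all differ -> CONFLICT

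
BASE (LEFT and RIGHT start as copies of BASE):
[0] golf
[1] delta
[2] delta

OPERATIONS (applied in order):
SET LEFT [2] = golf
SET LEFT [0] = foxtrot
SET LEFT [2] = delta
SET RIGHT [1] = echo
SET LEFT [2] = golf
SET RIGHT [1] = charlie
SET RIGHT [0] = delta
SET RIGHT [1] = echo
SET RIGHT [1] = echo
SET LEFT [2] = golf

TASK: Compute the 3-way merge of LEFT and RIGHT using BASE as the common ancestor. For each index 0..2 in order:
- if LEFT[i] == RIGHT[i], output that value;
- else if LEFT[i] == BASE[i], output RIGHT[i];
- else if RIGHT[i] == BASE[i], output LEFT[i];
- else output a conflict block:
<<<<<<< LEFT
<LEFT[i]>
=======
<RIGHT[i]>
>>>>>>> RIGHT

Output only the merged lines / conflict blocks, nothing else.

Answer: <<<<<<< LEFT
foxtrot
=======
delta
>>>>>>> RIGHT
echo
golf

Derivation:
Final LEFT:  [foxtrot, delta, golf]
Final RIGHT: [delta, echo, delta]
i=0: BASE=golf L=foxtrot R=delta all differ -> CONFLICT
i=1: L=delta=BASE, R=echo -> take RIGHT -> echo
i=2: L=golf, R=delta=BASE -> take LEFT -> golf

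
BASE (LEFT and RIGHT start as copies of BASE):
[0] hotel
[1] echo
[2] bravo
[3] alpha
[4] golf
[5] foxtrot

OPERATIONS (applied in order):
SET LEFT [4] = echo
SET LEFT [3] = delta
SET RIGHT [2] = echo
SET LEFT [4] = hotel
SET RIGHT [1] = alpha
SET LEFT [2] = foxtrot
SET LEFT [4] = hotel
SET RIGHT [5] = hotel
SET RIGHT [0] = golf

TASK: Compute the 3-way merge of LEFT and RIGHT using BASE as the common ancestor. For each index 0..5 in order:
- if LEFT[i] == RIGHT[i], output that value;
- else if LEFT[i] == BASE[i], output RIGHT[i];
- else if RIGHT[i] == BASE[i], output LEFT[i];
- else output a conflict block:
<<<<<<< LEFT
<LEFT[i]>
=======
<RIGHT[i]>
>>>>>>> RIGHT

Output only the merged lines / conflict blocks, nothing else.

Answer: golf
alpha
<<<<<<< LEFT
foxtrot
=======
echo
>>>>>>> RIGHT
delta
hotel
hotel

Derivation:
Final LEFT:  [hotel, echo, foxtrot, delta, hotel, foxtrot]
Final RIGHT: [golf, alpha, echo, alpha, golf, hotel]
i=0: L=hotel=BASE, R=golf -> take RIGHT -> golf
i=1: L=echo=BASE, R=alpha -> take RIGHT -> alpha
i=2: BASE=bravo L=foxtrot R=echo all differ -> CONFLICT
i=3: L=delta, R=alpha=BASE -> take LEFT -> delta
i=4: L=hotel, R=golf=BASE -> take LEFT -> hotel
i=5: L=foxtrot=BASE, R=hotel -> take RIGHT -> hotel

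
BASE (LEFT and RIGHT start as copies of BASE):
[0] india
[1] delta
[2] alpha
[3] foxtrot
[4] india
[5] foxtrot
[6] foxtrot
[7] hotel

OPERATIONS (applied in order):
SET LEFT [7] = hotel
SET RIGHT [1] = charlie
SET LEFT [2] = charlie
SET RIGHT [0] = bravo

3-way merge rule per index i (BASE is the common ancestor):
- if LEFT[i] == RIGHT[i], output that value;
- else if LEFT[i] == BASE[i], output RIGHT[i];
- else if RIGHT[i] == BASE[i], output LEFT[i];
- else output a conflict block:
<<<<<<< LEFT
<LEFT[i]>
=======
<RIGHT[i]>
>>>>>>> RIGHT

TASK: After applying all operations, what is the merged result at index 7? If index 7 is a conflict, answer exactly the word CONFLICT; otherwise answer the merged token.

Answer: hotel

Derivation:
Final LEFT:  [india, delta, charlie, foxtrot, india, foxtrot, foxtrot, hotel]
Final RIGHT: [bravo, charlie, alpha, foxtrot, india, foxtrot, foxtrot, hotel]
i=0: L=india=BASE, R=bravo -> take RIGHT -> bravo
i=1: L=delta=BASE, R=charlie -> take RIGHT -> charlie
i=2: L=charlie, R=alpha=BASE -> take LEFT -> charlie
i=3: L=foxtrot R=foxtrot -> agree -> foxtrot
i=4: L=india R=india -> agree -> india
i=5: L=foxtrot R=foxtrot -> agree -> foxtrot
i=6: L=foxtrot R=foxtrot -> agree -> foxtrot
i=7: L=hotel R=hotel -> agree -> hotel
Index 7 -> hotel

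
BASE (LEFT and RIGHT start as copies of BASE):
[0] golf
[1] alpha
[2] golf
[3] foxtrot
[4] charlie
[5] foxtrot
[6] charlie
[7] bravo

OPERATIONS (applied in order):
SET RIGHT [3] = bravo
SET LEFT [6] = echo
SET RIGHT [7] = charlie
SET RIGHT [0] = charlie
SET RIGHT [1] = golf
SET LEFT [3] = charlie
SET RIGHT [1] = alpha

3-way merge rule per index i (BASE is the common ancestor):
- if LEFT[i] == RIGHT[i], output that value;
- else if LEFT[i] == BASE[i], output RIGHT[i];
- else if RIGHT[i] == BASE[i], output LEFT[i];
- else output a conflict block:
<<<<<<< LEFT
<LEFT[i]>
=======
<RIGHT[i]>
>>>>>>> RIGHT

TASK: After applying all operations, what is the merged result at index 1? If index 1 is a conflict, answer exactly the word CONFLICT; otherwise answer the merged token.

Answer: alpha

Derivation:
Final LEFT:  [golf, alpha, golf, charlie, charlie, foxtrot, echo, bravo]
Final RIGHT: [charlie, alpha, golf, bravo, charlie, foxtrot, charlie, charlie]
i=0: L=golf=BASE, R=charlie -> take RIGHT -> charlie
i=1: L=alpha R=alpha -> agree -> alpha
i=2: L=golf R=golf -> agree -> golf
i=3: BASE=foxtrot L=charlie R=bravo all differ -> CONFLICT
i=4: L=charlie R=charlie -> agree -> charlie
i=5: L=foxtrot R=foxtrot -> agree -> foxtrot
i=6: L=echo, R=charlie=BASE -> take LEFT -> echo
i=7: L=bravo=BASE, R=charlie -> take RIGHT -> charlie
Index 1 -> alpha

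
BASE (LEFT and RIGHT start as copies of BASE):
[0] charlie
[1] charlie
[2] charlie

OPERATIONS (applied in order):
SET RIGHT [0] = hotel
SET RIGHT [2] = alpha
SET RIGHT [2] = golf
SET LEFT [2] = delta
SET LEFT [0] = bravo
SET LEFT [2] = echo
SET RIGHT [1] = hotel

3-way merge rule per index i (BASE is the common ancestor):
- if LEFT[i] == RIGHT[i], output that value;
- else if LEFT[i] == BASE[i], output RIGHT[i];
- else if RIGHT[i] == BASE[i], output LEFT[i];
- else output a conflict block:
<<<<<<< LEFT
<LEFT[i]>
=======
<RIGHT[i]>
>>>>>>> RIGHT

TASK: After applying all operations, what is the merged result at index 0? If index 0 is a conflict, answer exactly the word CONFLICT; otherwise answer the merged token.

Final LEFT:  [bravo, charlie, echo]
Final RIGHT: [hotel, hotel, golf]
i=0: BASE=charlie L=bravo R=hotel all differ -> CONFLICT
i=1: L=charlie=BASE, R=hotel -> take RIGHT -> hotel
i=2: BASE=charlie L=echo R=golf all differ -> CONFLICT
Index 0 -> CONFLICT

Answer: CONFLICT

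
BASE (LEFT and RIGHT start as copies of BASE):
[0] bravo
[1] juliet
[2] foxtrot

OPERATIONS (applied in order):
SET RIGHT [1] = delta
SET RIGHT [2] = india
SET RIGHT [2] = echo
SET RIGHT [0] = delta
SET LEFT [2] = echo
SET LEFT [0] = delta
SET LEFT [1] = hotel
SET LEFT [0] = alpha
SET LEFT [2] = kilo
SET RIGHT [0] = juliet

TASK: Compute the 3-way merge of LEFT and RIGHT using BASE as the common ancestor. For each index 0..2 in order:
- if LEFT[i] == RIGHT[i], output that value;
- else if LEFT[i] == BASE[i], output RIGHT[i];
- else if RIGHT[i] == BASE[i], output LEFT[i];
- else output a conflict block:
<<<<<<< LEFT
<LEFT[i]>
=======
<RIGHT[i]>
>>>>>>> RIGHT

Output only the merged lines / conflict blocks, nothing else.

Answer: <<<<<<< LEFT
alpha
=======
juliet
>>>>>>> RIGHT
<<<<<<< LEFT
hotel
=======
delta
>>>>>>> RIGHT
<<<<<<< LEFT
kilo
=======
echo
>>>>>>> RIGHT

Derivation:
Final LEFT:  [alpha, hotel, kilo]
Final RIGHT: [juliet, delta, echo]
i=0: BASE=bravo L=alpha R=juliet all differ -> CONFLICT
i=1: BASE=juliet L=hotel R=delta all differ -> CONFLICT
i=2: BASE=foxtrot L=kilo R=echo all differ -> CONFLICT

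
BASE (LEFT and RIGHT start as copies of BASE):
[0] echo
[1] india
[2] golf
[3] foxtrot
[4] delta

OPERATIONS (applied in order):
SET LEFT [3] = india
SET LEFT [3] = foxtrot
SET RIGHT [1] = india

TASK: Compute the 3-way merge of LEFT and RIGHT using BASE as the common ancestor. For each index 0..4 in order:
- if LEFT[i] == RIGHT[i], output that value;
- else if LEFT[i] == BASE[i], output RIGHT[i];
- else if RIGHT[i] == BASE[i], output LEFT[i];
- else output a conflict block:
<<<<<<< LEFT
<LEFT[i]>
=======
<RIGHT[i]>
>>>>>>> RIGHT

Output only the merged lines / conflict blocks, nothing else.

Final LEFT:  [echo, india, golf, foxtrot, delta]
Final RIGHT: [echo, india, golf, foxtrot, delta]
i=0: L=echo R=echo -> agree -> echo
i=1: L=india R=india -> agree -> india
i=2: L=golf R=golf -> agree -> golf
i=3: L=foxtrot R=foxtrot -> agree -> foxtrot
i=4: L=delta R=delta -> agree -> delta

Answer: echo
india
golf
foxtrot
delta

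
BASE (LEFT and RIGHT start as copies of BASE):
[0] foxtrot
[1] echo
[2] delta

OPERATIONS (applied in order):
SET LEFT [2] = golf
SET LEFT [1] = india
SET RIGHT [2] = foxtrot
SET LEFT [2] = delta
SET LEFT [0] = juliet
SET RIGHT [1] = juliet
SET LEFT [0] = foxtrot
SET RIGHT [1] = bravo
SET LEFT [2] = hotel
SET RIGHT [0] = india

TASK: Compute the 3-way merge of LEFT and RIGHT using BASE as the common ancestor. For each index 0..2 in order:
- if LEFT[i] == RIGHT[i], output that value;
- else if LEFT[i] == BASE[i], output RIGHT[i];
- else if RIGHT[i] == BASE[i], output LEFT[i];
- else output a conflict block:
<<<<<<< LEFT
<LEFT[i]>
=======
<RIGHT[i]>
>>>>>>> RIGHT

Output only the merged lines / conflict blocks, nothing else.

Final LEFT:  [foxtrot, india, hotel]
Final RIGHT: [india, bravo, foxtrot]
i=0: L=foxtrot=BASE, R=india -> take RIGHT -> india
i=1: BASE=echo L=india R=bravo all differ -> CONFLICT
i=2: BASE=delta L=hotel R=foxtrot all differ -> CONFLICT

Answer: india
<<<<<<< LEFT
india
=======
bravo
>>>>>>> RIGHT
<<<<<<< LEFT
hotel
=======
foxtrot
>>>>>>> RIGHT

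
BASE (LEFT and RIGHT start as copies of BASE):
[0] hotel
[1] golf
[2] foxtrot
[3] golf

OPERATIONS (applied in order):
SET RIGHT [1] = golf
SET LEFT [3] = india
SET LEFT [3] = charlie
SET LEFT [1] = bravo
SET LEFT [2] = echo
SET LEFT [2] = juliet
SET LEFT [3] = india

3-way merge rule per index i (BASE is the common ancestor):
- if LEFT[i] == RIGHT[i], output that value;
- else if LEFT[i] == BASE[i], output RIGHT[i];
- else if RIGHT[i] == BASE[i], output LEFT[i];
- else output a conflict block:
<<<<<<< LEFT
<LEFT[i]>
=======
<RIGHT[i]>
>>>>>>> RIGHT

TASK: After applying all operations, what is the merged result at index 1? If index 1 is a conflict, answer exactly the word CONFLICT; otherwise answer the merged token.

Answer: bravo

Derivation:
Final LEFT:  [hotel, bravo, juliet, india]
Final RIGHT: [hotel, golf, foxtrot, golf]
i=0: L=hotel R=hotel -> agree -> hotel
i=1: L=bravo, R=golf=BASE -> take LEFT -> bravo
i=2: L=juliet, R=foxtrot=BASE -> take LEFT -> juliet
i=3: L=india, R=golf=BASE -> take LEFT -> india
Index 1 -> bravo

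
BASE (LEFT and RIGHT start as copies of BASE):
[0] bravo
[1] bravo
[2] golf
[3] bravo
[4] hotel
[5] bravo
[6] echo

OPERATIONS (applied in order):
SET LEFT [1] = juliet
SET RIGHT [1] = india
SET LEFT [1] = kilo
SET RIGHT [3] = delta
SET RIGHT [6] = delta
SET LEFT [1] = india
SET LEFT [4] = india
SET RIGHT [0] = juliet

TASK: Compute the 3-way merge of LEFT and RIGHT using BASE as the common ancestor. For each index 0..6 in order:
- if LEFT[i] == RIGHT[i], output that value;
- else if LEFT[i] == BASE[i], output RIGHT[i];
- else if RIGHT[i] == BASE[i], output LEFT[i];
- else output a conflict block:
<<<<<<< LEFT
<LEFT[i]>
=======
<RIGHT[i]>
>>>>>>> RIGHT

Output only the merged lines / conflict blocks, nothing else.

Answer: juliet
india
golf
delta
india
bravo
delta

Derivation:
Final LEFT:  [bravo, india, golf, bravo, india, bravo, echo]
Final RIGHT: [juliet, india, golf, delta, hotel, bravo, delta]
i=0: L=bravo=BASE, R=juliet -> take RIGHT -> juliet
i=1: L=india R=india -> agree -> india
i=2: L=golf R=golf -> agree -> golf
i=3: L=bravo=BASE, R=delta -> take RIGHT -> delta
i=4: L=india, R=hotel=BASE -> take LEFT -> india
i=5: L=bravo R=bravo -> agree -> bravo
i=6: L=echo=BASE, R=delta -> take RIGHT -> delta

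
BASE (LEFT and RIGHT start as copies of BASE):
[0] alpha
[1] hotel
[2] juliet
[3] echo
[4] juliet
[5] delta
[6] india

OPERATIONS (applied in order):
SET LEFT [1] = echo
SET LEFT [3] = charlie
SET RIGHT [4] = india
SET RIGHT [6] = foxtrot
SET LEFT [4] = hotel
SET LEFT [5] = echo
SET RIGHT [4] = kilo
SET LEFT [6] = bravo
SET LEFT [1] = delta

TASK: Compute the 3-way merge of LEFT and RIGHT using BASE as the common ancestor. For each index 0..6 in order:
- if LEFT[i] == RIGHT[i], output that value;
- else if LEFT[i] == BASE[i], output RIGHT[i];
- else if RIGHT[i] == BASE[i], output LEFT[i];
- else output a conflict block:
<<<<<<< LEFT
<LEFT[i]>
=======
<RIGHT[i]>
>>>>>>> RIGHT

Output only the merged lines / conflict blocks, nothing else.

Answer: alpha
delta
juliet
charlie
<<<<<<< LEFT
hotel
=======
kilo
>>>>>>> RIGHT
echo
<<<<<<< LEFT
bravo
=======
foxtrot
>>>>>>> RIGHT

Derivation:
Final LEFT:  [alpha, delta, juliet, charlie, hotel, echo, bravo]
Final RIGHT: [alpha, hotel, juliet, echo, kilo, delta, foxtrot]
i=0: L=alpha R=alpha -> agree -> alpha
i=1: L=delta, R=hotel=BASE -> take LEFT -> delta
i=2: L=juliet R=juliet -> agree -> juliet
i=3: L=charlie, R=echo=BASE -> take LEFT -> charlie
i=4: BASE=juliet L=hotel R=kilo all differ -> CONFLICT
i=5: L=echo, R=delta=BASE -> take LEFT -> echo
i=6: BASE=india L=bravo R=foxtrot all differ -> CONFLICT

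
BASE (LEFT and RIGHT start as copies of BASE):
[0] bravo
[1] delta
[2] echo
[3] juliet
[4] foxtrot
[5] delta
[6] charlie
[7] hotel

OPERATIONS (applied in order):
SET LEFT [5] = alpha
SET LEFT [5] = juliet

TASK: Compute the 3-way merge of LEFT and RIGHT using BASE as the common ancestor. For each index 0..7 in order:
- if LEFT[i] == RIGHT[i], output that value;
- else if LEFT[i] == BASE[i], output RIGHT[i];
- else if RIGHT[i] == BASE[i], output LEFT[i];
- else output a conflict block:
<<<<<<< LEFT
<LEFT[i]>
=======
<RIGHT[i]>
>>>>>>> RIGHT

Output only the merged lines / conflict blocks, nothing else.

Final LEFT:  [bravo, delta, echo, juliet, foxtrot, juliet, charlie, hotel]
Final RIGHT: [bravo, delta, echo, juliet, foxtrot, delta, charlie, hotel]
i=0: L=bravo R=bravo -> agree -> bravo
i=1: L=delta R=delta -> agree -> delta
i=2: L=echo R=echo -> agree -> echo
i=3: L=juliet R=juliet -> agree -> juliet
i=4: L=foxtrot R=foxtrot -> agree -> foxtrot
i=5: L=juliet, R=delta=BASE -> take LEFT -> juliet
i=6: L=charlie R=charlie -> agree -> charlie
i=7: L=hotel R=hotel -> agree -> hotel

Answer: bravo
delta
echo
juliet
foxtrot
juliet
charlie
hotel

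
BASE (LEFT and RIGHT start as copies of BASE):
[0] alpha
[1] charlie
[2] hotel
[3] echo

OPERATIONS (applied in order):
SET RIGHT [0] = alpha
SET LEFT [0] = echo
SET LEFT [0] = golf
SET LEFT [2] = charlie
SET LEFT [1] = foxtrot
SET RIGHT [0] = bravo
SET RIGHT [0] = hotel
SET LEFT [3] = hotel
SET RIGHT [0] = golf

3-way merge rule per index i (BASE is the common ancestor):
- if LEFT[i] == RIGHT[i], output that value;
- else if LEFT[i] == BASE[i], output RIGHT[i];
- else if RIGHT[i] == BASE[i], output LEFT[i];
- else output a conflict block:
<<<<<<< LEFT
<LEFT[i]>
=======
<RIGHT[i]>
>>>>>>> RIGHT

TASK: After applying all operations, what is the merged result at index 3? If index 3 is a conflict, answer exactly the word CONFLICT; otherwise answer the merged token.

Final LEFT:  [golf, foxtrot, charlie, hotel]
Final RIGHT: [golf, charlie, hotel, echo]
i=0: L=golf R=golf -> agree -> golf
i=1: L=foxtrot, R=charlie=BASE -> take LEFT -> foxtrot
i=2: L=charlie, R=hotel=BASE -> take LEFT -> charlie
i=3: L=hotel, R=echo=BASE -> take LEFT -> hotel
Index 3 -> hotel

Answer: hotel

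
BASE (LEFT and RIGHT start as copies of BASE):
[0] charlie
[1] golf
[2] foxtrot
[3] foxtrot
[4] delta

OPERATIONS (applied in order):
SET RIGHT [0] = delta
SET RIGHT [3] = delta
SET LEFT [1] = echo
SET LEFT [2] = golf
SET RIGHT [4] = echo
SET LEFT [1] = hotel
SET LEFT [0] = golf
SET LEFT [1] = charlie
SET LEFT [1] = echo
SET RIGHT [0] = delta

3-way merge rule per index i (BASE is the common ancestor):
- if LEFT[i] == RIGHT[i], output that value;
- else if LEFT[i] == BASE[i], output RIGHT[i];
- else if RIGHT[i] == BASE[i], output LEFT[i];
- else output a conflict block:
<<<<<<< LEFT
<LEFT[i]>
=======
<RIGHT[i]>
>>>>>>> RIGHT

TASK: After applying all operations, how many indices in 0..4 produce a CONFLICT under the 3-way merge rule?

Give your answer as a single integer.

Answer: 1

Derivation:
Final LEFT:  [golf, echo, golf, foxtrot, delta]
Final RIGHT: [delta, golf, foxtrot, delta, echo]
i=0: BASE=charlie L=golf R=delta all differ -> CONFLICT
i=1: L=echo, R=golf=BASE -> take LEFT -> echo
i=2: L=golf, R=foxtrot=BASE -> take LEFT -> golf
i=3: L=foxtrot=BASE, R=delta -> take RIGHT -> delta
i=4: L=delta=BASE, R=echo -> take RIGHT -> echo
Conflict count: 1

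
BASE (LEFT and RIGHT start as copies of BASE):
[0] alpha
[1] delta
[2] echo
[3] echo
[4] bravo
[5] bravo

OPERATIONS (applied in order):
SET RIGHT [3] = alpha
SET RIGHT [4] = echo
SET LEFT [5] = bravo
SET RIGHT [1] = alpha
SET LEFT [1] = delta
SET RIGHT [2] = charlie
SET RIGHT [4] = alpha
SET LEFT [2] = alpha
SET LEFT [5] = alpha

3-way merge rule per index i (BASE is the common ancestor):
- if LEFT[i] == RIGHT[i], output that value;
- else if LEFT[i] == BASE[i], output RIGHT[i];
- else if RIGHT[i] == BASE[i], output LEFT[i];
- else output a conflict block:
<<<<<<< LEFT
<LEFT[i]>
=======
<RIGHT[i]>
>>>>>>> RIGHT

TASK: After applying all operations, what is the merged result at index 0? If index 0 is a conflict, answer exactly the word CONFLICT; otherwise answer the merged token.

Answer: alpha

Derivation:
Final LEFT:  [alpha, delta, alpha, echo, bravo, alpha]
Final RIGHT: [alpha, alpha, charlie, alpha, alpha, bravo]
i=0: L=alpha R=alpha -> agree -> alpha
i=1: L=delta=BASE, R=alpha -> take RIGHT -> alpha
i=2: BASE=echo L=alpha R=charlie all differ -> CONFLICT
i=3: L=echo=BASE, R=alpha -> take RIGHT -> alpha
i=4: L=bravo=BASE, R=alpha -> take RIGHT -> alpha
i=5: L=alpha, R=bravo=BASE -> take LEFT -> alpha
Index 0 -> alpha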